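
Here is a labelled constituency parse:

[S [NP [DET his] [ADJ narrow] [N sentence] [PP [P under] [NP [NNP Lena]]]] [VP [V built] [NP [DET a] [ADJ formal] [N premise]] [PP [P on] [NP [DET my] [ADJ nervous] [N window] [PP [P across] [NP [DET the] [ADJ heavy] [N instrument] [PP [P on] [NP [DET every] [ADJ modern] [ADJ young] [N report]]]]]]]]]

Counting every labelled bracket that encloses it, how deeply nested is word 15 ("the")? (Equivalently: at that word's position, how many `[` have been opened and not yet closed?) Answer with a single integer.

7

Counting open brackets not yet closed at "the": [S [VP [PP [NP [PP [NP [DET = 7.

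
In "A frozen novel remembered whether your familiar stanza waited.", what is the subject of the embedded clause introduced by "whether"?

your familiar stanza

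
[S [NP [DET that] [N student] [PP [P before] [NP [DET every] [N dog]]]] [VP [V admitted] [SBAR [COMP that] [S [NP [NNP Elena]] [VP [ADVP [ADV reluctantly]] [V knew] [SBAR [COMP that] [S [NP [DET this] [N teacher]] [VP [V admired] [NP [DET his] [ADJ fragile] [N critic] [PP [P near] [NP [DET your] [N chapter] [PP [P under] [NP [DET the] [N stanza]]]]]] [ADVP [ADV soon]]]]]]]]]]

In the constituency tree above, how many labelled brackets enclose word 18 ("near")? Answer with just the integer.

Path from the root down to the word: S → VP → SBAR → S → VP → SBAR → S → VP → NP → PP → P. That is 11 enclosing brackets.

11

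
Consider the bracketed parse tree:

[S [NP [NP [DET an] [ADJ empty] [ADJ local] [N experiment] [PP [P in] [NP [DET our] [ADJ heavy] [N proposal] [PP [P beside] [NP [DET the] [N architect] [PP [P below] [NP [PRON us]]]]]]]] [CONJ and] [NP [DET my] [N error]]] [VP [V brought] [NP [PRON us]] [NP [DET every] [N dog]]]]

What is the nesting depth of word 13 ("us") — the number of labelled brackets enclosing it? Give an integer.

10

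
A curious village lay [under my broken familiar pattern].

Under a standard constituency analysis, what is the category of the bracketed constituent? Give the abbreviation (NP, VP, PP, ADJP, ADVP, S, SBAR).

PP

"under" is the head of the bracketed span, so the span is a prepositional phrase: PP.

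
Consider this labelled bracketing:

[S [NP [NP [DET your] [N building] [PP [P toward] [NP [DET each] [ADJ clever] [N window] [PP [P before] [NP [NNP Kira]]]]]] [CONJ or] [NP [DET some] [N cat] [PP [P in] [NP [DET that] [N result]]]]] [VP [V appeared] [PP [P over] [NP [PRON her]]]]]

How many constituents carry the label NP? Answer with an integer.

7

Scanning left to right, an opening `[NP` appears at word positions 1, 1, 4, 8, 10, 13, 17 — 7 in total.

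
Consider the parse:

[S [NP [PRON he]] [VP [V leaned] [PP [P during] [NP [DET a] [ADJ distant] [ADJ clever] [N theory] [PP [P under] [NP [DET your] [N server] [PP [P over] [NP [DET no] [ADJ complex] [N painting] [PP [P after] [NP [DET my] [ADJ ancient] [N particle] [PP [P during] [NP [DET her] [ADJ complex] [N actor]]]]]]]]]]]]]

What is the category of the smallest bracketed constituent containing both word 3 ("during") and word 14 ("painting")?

Word 3 lies under S → VP → PP → P; word 14 lies under S → VP → PP → NP → PP → NP → PP → NP → N. The lowest shared node is the PP.

PP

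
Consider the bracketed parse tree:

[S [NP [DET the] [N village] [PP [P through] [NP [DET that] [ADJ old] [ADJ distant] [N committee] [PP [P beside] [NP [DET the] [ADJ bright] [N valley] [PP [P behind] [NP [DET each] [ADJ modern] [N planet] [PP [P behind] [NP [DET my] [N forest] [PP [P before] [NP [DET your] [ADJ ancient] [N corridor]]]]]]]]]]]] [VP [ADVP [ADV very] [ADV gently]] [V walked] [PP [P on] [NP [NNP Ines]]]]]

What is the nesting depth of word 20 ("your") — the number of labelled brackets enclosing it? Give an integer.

Counting open brackets not yet closed at "your": [S [NP [PP [NP [PP [NP [PP [NP [PP [NP [PP [NP [DET = 13.

13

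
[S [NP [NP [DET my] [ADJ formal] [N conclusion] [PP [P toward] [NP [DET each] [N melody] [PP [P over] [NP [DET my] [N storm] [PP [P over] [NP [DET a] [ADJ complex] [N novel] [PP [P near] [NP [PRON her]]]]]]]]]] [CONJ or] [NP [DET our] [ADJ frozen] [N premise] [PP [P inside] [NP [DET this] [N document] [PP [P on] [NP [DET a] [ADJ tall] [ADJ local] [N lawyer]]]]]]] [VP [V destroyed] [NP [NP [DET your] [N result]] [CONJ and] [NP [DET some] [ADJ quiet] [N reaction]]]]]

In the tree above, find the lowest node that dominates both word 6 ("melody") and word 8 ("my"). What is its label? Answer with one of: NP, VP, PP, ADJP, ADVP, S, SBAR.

NP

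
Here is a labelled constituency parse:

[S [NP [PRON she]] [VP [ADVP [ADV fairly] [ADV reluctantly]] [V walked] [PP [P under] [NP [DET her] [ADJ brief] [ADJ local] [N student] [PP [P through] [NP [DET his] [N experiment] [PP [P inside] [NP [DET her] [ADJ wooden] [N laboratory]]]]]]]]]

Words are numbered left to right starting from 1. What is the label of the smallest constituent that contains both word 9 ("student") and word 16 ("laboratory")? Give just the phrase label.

NP

The smallest bracket enclosing both words is [NP her brief local student through his experiment inside her wooden laboratory], so the label is NP.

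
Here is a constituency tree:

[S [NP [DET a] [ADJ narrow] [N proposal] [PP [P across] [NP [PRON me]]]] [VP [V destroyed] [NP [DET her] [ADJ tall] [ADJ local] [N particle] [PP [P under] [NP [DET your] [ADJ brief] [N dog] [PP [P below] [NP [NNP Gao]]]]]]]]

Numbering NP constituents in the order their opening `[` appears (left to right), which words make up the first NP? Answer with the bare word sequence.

In left-to-right order the NP constituents are "a narrow proposal across me"; "me"; "her tall local particle under your brief dog below Gao"; "your brief dog below Gao"; "Gao". Number 1 is "a narrow proposal across me".

a narrow proposal across me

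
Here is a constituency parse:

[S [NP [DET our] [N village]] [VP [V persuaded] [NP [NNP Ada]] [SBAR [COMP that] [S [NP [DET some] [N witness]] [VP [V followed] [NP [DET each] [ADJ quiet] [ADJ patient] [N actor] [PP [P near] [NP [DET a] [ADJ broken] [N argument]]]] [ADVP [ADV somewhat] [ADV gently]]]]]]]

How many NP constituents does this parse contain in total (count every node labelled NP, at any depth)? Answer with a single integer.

5

The NP constituents are: [NP our village]; [NP Ada]; [NP some witness]; [NP each quiet patient actor near a broken argument]; [NP a broken argument]. Total: 5.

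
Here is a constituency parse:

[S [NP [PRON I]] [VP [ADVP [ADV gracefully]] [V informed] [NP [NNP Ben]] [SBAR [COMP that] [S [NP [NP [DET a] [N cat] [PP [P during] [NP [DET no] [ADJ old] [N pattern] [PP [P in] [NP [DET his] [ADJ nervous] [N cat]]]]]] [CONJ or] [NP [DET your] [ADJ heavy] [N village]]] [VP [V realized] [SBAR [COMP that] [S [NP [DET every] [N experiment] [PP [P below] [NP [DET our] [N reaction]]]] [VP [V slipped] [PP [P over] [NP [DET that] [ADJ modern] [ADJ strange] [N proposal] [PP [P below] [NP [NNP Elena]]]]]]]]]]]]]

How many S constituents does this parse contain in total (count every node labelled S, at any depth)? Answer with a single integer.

3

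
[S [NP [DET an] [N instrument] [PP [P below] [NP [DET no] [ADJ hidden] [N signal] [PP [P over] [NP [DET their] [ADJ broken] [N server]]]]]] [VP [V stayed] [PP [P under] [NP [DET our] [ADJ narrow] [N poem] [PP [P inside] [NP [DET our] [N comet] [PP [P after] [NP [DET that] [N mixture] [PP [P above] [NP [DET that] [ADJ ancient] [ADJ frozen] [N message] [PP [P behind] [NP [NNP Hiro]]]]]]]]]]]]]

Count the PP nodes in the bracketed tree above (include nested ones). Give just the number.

7

Scanning left to right, an opening `[PP` appears at word positions 3, 7, 12, 16, 19, 22, 27 — 7 in total.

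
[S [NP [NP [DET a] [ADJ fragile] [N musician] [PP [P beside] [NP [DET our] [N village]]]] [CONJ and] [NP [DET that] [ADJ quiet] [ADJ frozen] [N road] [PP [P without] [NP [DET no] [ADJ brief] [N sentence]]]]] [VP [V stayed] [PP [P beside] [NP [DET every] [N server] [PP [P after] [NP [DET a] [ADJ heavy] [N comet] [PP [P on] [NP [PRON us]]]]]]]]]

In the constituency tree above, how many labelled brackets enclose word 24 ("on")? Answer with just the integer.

Counting open brackets not yet closed at "on": [S [VP [PP [NP [PP [NP [PP [P = 8.

8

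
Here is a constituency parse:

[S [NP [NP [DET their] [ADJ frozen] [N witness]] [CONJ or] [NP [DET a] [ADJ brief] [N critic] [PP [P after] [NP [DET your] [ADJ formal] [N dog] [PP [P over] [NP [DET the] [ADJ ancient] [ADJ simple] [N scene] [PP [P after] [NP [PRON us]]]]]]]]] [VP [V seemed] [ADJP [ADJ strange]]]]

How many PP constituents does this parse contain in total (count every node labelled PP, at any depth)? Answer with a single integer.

The PP constituents are: [PP after your formal dog over the ancient simple scene after us]; [PP over the ancient simple scene after us]; [PP after us]. Total: 3.

3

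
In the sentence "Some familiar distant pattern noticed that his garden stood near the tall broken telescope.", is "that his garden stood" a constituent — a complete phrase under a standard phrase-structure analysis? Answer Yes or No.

No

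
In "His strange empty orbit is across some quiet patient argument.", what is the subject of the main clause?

"his strange empty orbit" is the NP that combines with the VP headed by "is" to form the main clause — the subject.

his strange empty orbit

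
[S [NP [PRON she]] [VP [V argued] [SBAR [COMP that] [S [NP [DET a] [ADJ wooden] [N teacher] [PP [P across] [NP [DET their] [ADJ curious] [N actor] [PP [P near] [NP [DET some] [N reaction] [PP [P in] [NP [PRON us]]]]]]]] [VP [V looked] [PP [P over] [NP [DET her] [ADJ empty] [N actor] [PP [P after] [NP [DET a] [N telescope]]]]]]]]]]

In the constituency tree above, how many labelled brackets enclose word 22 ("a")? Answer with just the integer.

The word sits inside DET, which is inside NP, inside PP, inside NP, inside PP, inside VP, inside S, inside SBAR, inside VP, inside S — 10 brackets in all.

10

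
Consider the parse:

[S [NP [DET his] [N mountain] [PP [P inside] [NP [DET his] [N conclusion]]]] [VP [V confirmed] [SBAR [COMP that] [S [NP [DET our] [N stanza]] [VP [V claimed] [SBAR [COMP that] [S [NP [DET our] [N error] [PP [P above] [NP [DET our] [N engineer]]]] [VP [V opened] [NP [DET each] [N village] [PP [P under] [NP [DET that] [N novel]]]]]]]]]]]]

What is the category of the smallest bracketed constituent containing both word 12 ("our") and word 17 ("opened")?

S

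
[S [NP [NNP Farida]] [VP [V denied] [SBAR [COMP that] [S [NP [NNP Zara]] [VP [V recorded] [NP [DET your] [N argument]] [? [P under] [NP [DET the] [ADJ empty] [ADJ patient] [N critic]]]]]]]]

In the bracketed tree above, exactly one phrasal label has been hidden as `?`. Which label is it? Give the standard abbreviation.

PP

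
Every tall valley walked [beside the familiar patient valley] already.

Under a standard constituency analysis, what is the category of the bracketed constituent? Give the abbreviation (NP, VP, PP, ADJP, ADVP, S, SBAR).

"beside" is the head of the bracketed span, so the span is a prepositional phrase: PP.

PP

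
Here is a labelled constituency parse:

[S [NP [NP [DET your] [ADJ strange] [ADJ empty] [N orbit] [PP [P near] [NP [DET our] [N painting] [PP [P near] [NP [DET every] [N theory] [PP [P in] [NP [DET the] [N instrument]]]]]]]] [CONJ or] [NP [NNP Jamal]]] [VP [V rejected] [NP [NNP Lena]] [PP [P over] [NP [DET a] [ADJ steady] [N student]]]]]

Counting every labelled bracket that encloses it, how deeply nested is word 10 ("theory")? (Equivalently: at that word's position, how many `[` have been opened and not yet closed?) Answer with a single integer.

Counting open brackets not yet closed at "theory": [S [NP [NP [PP [NP [PP [NP [N = 8.

8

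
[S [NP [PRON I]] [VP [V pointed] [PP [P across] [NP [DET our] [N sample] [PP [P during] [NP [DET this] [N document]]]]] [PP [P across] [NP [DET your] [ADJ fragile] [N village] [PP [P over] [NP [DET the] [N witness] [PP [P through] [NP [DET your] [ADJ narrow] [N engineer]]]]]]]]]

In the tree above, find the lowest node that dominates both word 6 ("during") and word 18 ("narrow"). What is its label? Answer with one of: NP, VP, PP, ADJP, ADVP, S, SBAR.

The smallest bracket enclosing both words is [VP pointed across our sample during this document across your fragile village over the witness through your narrow engineer], so the label is VP.

VP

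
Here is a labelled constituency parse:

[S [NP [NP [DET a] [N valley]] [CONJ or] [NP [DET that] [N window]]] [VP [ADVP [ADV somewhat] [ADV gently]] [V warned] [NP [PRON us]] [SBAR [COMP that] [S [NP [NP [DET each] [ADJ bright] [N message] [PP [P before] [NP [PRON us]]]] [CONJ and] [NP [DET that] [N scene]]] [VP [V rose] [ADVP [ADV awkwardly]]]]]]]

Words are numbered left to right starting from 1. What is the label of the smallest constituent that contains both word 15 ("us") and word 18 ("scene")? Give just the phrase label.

NP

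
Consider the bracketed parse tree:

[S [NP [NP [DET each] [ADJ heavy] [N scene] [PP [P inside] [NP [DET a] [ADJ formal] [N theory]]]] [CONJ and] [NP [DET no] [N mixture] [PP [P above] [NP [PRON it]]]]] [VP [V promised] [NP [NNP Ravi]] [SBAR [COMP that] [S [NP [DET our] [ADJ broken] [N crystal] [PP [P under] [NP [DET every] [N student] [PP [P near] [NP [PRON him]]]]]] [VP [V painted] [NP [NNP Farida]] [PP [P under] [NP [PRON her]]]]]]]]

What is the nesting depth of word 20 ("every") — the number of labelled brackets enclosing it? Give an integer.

Counting open brackets not yet closed at "every": [S [VP [SBAR [S [NP [PP [NP [DET = 8.

8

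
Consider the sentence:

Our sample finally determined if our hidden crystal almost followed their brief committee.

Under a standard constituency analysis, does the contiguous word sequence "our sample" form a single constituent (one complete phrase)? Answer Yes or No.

These words form the whole noun phrase headed by "sample", so yes — one constituent.

Yes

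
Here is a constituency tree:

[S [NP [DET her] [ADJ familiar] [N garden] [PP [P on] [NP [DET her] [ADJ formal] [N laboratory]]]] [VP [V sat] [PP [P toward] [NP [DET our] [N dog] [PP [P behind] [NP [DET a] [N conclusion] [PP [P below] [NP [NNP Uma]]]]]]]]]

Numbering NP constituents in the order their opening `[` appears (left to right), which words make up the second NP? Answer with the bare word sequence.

In left-to-right order the NP constituents are "her familiar garden on her formal laboratory"; "her formal laboratory"; "our dog behind a conclusion below Uma"; "a conclusion below Uma"; "Uma". Number 2 is "her formal laboratory".

her formal laboratory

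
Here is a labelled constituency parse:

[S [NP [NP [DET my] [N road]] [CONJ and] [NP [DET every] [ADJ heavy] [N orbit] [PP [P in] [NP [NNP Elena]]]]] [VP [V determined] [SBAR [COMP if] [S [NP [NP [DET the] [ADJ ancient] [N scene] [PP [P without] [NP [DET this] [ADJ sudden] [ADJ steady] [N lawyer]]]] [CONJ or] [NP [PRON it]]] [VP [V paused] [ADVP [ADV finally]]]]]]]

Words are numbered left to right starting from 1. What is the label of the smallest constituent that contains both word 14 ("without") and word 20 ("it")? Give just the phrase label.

Both words fall inside [NP the ancient scene without this sudden steady lawyer or it] (words 11–20), and no smaller constituent contains them both. Label: NP.

NP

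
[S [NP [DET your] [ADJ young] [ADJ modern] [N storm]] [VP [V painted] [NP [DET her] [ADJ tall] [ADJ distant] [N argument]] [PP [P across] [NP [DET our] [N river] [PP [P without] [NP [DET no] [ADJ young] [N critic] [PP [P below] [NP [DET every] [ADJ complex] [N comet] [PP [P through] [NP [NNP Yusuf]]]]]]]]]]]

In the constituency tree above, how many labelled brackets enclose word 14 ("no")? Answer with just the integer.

7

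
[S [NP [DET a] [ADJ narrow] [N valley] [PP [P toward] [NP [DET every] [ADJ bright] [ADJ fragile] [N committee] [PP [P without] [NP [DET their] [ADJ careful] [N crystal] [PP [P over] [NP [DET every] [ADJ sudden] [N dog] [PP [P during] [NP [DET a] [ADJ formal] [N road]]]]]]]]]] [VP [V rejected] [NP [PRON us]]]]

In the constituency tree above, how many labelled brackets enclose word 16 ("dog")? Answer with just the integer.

Counting open brackets not yet closed at "dog": [S [NP [PP [NP [PP [NP [PP [NP [N = 9.

9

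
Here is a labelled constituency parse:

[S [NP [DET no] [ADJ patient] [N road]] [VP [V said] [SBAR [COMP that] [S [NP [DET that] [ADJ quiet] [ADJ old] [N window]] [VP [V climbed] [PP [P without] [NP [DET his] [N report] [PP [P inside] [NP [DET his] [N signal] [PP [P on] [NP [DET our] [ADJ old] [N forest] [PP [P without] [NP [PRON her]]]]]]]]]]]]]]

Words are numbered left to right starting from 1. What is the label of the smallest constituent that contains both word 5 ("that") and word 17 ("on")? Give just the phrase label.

SBAR

Both words fall inside [SBAR that that quiet old window climbed without his report inside his signal on our old forest without her] (words 5–22), and no smaller constituent contains them both. Label: SBAR.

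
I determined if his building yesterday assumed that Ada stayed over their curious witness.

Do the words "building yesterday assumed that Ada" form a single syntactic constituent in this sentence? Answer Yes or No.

No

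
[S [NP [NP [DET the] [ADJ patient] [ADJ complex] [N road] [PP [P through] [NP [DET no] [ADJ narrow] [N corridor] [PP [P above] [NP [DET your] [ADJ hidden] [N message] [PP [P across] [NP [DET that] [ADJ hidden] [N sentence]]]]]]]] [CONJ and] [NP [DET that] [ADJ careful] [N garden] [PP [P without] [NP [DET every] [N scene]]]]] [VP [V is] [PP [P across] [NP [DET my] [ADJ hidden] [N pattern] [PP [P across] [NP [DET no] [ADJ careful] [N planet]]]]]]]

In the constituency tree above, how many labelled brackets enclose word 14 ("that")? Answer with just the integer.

10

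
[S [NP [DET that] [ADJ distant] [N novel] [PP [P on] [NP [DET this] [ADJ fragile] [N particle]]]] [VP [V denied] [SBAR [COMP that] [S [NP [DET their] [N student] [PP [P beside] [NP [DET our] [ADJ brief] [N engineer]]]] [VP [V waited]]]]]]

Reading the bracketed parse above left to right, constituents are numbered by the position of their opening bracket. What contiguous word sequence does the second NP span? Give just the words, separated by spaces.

this fragile particle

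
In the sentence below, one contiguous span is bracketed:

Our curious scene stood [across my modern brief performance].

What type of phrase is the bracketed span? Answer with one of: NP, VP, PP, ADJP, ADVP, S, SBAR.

PP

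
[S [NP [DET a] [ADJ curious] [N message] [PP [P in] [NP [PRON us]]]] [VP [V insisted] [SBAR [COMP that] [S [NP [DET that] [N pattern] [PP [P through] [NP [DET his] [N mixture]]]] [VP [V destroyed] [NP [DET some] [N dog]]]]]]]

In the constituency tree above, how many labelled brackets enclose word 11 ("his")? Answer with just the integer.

The word sits inside DET, which is inside NP, inside PP, inside NP, inside S, inside SBAR, inside VP, inside S — 8 brackets in all.

8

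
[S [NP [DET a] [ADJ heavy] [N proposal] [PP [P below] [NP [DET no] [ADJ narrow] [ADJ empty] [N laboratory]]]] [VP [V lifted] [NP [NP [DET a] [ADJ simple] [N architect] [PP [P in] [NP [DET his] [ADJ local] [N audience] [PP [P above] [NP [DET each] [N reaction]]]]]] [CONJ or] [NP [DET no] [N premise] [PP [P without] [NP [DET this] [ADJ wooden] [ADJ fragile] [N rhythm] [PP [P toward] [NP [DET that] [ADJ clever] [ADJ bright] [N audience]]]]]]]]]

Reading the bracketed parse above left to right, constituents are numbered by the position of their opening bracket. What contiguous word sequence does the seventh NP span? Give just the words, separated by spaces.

no premise without this wooden fragile rhythm toward that clever bright audience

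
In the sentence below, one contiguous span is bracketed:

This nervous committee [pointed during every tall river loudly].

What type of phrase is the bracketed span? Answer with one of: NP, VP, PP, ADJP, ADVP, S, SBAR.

VP

"pointed" is the head of the bracketed span, so the span is a verb phrase: VP.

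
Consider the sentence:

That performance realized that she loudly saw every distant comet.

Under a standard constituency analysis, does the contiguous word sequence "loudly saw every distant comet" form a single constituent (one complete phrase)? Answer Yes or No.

The sequence corresponds to a single VP node — the verb phrase "loudly saw every distant comet".

Yes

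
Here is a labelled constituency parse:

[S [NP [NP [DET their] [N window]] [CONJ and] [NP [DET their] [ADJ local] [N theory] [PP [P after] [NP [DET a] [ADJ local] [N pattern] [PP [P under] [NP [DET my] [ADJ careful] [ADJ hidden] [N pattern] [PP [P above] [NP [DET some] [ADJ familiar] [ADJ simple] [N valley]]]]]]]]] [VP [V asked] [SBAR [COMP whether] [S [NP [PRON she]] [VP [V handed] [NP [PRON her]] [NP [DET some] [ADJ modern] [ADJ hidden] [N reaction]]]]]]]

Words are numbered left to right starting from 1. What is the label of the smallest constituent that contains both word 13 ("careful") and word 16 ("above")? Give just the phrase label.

NP

Both words fall inside [NP my careful hidden pattern above some familiar simple valley] (words 12–20), and no smaller constituent contains them both. Label: NP.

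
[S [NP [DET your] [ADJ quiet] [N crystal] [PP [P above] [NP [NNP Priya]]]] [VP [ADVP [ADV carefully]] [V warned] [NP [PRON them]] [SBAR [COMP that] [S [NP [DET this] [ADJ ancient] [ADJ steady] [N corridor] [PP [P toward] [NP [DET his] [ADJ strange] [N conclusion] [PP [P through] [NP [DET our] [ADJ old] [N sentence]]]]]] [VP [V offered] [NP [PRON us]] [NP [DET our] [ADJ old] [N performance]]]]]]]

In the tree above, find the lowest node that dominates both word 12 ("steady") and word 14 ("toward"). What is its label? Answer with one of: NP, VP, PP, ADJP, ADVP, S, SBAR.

NP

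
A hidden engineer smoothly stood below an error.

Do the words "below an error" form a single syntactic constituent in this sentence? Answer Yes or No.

The sequence corresponds to a single PP node — the prepositional phrase "below an error".

Yes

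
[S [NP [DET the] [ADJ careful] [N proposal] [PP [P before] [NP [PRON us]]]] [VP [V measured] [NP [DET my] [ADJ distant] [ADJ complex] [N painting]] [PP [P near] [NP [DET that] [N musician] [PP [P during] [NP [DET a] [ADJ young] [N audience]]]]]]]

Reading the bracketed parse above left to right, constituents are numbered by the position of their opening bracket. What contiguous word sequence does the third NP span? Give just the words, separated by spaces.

Opening `[NP` markers occur at word positions 1, 5, 7, 12, 15; the third of these opens the constituent [NP my distant complex painting].

my distant complex painting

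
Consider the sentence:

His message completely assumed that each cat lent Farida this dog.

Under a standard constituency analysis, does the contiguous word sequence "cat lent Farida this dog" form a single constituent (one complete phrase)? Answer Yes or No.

No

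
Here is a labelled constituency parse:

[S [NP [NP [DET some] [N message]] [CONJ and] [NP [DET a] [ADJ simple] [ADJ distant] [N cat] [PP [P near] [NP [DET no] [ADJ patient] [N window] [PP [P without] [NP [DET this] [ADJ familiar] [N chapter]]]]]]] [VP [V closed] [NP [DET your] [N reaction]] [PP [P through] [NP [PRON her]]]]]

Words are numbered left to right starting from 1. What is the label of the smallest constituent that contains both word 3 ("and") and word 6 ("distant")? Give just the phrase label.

The smallest bracket enclosing both words is [NP some message and a simple distant cat near no patient window without this familiar chapter], so the label is NP.

NP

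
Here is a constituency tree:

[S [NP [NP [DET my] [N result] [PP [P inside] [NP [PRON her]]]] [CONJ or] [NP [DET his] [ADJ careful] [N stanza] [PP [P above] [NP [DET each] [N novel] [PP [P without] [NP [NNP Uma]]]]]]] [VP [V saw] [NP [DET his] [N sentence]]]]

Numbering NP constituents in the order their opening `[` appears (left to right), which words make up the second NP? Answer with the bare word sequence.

my result inside her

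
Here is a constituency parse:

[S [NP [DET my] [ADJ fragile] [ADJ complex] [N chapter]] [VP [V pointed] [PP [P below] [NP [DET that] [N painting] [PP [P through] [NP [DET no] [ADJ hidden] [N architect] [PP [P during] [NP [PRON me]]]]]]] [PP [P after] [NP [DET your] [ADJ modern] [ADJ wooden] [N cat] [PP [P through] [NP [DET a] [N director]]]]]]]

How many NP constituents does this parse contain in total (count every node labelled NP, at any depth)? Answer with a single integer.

6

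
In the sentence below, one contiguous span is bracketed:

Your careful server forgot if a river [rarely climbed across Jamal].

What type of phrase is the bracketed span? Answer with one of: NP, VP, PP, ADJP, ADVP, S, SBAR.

VP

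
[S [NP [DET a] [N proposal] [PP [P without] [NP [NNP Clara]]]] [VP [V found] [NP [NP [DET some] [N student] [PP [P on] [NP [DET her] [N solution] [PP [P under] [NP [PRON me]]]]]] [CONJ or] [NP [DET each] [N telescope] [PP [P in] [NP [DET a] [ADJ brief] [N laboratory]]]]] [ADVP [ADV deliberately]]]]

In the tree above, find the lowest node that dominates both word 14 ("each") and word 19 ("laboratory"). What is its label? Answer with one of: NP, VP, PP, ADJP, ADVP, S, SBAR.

NP

Word 14 lies under S → VP → NP → NP → DET; word 19 lies under S → VP → NP → NP → PP → NP → N. The lowest shared node is the NP.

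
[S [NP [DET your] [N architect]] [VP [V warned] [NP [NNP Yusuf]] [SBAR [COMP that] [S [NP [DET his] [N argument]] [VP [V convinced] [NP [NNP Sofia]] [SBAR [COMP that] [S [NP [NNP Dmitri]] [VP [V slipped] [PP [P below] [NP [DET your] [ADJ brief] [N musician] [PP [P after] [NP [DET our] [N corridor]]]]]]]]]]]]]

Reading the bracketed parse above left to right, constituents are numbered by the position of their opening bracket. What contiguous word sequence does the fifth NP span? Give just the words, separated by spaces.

Dmitri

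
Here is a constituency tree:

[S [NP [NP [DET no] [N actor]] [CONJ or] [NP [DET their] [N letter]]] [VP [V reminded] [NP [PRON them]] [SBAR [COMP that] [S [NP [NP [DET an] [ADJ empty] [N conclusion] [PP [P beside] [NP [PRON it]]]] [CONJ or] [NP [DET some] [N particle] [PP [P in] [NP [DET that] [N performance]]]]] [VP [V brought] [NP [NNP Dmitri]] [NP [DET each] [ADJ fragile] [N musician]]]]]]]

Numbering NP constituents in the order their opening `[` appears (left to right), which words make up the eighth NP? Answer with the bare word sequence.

some particle in that performance

In left-to-right order the NP constituents are "no actor or their letter"; "no actor"; "their letter"; "them"; "an empty conclusion beside it or some particle in that performance"; "an empty conclusion beside it"; "it"; "some particle in that performance"; "that performance"; "Dmitri"; "each fragile musician". Number 8 is "some particle in that performance".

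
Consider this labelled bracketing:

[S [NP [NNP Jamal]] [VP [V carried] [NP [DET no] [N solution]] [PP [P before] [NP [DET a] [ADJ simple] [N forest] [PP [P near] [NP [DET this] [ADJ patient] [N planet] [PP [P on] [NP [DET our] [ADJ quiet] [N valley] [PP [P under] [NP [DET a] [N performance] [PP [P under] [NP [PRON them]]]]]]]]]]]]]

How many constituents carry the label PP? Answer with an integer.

5

The PP constituents are: [PP before a simple forest near this patient planet on our quiet valley under a performance under them]; [PP near this patient planet on our quiet valley under a performance under them]; [PP on our quiet valley under a performance under them]; [PP under a performance under them]; [PP under them]. Total: 5.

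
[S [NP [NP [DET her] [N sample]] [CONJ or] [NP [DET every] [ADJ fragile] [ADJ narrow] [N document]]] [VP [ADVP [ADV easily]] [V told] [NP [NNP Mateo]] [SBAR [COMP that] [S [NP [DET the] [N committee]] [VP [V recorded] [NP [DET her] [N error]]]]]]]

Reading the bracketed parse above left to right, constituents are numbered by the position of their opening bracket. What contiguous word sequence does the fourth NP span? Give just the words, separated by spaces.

Mateo

The NP opening brackets appear, in order, over: "her sample or every fragile narrow document"; "her sample"; "every fragile narrow document"; "Mateo"; "the committee"; "her error". The fourth one spans "Mateo".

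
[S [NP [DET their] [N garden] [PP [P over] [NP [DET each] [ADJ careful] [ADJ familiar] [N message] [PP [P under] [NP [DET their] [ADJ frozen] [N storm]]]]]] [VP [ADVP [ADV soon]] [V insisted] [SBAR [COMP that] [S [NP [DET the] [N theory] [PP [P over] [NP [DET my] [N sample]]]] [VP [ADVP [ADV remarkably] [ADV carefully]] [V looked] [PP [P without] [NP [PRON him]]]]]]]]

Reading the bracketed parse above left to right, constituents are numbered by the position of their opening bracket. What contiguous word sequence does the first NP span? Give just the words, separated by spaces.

their garden over each careful familiar message under their frozen storm

The NP opening brackets appear, in order, over: "their garden over each careful familiar message under their frozen storm"; "each careful familiar message under their frozen storm"; "their frozen storm"; "the theory over my sample"; "my sample"; "him". The first one spans "their garden over each careful familiar message under their frozen storm".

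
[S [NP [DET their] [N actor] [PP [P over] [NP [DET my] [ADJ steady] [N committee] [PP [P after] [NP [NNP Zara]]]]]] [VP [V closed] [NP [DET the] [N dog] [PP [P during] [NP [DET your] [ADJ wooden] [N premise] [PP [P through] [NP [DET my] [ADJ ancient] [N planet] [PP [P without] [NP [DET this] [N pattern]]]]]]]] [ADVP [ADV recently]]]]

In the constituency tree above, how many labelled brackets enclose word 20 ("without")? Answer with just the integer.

Path from the root down to the word: S → VP → NP → PP → NP → PP → NP → PP → P. That is 9 enclosing brackets.

9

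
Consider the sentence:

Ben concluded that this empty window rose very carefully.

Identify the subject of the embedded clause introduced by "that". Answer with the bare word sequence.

this empty window

"this empty window" is the NP that combines with the VP headed by "rose" to form the embedded clause introduced by "that" — the subject.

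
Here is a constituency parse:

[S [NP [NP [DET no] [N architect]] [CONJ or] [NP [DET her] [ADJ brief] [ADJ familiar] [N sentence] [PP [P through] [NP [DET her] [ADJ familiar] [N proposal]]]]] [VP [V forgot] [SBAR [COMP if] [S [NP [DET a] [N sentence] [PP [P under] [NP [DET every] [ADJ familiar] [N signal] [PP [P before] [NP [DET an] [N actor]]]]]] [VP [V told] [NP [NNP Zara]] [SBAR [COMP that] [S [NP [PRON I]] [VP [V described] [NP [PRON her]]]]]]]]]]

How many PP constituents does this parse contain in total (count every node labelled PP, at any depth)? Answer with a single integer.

3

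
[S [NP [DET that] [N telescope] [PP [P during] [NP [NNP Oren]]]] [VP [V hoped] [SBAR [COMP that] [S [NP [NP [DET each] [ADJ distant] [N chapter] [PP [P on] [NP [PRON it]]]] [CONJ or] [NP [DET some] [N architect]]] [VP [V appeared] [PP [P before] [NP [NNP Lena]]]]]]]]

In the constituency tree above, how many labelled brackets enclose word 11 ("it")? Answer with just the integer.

The word sits inside PRON, which is inside NP, inside PP, inside NP, inside NP, inside S, inside SBAR, inside VP, inside S — 9 brackets in all.

9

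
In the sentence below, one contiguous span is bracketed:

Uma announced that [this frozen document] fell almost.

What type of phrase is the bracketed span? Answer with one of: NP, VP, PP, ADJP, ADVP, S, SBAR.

NP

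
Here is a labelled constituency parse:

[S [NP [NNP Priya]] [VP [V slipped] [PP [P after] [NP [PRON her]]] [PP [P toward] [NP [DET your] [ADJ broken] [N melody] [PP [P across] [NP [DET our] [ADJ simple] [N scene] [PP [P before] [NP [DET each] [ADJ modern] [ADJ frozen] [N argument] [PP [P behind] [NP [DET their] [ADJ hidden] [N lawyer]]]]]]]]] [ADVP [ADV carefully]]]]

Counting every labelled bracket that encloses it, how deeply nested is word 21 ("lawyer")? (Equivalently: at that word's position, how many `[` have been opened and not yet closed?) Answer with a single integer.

The word sits inside N, which is inside NP, inside PP, inside NP, inside PP, inside NP, inside PP, inside NP, inside PP, inside VP, inside S — 11 brackets in all.

11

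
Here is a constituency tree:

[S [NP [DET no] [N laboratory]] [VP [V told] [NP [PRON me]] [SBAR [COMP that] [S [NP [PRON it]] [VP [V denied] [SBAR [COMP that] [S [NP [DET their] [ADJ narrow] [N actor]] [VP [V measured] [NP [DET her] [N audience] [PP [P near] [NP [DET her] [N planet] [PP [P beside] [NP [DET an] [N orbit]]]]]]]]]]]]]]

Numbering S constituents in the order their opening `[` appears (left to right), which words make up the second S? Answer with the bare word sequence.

it denied that their narrow actor measured her audience near her planet beside an orbit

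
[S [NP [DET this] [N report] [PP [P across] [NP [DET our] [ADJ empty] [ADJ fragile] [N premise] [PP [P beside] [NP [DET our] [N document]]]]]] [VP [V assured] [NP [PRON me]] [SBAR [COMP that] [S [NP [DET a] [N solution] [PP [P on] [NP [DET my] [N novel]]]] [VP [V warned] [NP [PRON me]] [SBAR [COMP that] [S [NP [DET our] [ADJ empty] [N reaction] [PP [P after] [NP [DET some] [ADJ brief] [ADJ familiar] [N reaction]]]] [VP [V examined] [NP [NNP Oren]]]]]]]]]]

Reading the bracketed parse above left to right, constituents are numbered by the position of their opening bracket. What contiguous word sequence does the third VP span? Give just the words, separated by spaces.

examined Oren

In left-to-right order the VP constituents are "assured me that a solution on my novel warned me that our empty reaction after some brief familiar reaction examined Oren"; "warned me that our empty reaction after some brief familiar reaction examined Oren"; "examined Oren". Number 3 is "examined Oren".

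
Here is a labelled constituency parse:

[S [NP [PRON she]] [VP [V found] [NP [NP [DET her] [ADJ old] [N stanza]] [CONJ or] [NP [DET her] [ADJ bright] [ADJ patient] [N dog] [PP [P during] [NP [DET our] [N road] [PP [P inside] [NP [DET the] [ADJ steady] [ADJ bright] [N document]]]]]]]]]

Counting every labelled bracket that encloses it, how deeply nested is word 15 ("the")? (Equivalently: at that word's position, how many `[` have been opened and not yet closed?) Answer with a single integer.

9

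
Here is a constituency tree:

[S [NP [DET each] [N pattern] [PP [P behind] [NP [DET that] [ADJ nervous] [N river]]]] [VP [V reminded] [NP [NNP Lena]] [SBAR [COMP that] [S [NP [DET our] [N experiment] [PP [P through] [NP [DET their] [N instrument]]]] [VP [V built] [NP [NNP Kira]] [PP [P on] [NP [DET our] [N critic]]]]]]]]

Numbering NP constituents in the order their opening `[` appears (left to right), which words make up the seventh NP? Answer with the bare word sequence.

Opening `[NP` markers occur at word positions 1, 4, 8, 10, 13, 16, 18; the seventh of these opens the constituent [NP our critic].

our critic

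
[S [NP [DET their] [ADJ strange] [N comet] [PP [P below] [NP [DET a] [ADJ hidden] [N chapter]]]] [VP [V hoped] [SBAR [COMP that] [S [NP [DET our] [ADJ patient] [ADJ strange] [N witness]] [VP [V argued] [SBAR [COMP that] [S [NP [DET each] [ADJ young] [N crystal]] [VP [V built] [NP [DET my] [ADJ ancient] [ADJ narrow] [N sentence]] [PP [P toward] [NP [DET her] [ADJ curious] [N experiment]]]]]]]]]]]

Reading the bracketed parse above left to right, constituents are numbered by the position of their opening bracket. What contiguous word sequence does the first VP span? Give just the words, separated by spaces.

hoped that our patient strange witness argued that each young crystal built my ancient narrow sentence toward her curious experiment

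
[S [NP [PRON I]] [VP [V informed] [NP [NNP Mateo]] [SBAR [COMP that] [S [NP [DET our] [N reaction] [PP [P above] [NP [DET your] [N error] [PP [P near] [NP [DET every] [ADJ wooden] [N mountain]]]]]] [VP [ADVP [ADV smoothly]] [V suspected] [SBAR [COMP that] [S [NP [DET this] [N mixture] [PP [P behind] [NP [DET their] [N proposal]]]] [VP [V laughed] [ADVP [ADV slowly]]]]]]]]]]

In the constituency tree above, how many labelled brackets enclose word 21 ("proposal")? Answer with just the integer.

11

Counting open brackets not yet closed at "proposal": [S [VP [SBAR [S [VP [SBAR [S [NP [PP [NP [N = 11.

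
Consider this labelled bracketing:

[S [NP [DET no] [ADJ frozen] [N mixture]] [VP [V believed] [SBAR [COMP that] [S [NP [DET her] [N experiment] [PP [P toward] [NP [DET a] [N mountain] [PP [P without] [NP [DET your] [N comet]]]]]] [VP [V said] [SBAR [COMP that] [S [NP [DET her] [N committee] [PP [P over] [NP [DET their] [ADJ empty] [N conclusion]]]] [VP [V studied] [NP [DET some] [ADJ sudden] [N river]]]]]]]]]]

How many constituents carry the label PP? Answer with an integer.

Listing each PP by its span: [PP toward a mountain without your comet]; [PP without your comet]; [PP over their empty conclusion] — that makes 3.

3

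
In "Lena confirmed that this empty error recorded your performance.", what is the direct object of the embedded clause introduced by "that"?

your performance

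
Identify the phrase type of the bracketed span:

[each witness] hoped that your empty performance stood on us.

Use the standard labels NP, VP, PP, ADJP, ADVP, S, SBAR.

NP

"witness" is the head of the bracketed span, so the span is a noun phrase: NP.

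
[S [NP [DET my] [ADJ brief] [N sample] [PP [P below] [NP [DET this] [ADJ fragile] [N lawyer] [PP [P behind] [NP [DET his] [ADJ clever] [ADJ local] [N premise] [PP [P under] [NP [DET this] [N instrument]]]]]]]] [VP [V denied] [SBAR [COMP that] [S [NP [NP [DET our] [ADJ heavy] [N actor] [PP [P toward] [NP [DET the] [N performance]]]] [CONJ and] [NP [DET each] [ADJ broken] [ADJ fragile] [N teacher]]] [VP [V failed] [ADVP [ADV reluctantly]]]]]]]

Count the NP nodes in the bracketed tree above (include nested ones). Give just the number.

The NP constituents are: [NP my brief sample below this fragile lawyer behind his clever local premise under this instrument]; [NP this fragile lawyer behind his clever local premise under this instrument]; [NP his clever local premise under this instrument]; [NP this instrument]; [NP our heavy actor toward the performance and each broken fragile teacher]; [NP our heavy actor toward the performance] …. Total: 8.

8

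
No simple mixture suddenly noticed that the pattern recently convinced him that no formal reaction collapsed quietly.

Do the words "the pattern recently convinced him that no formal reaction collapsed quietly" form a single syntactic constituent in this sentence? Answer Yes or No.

Yes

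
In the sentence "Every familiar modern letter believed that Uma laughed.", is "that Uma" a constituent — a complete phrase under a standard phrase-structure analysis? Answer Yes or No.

"that" belongs to the complementizer "that" while "Uma" belongs to the clause "Uma laughed"; a span that runs across that boundary is not a single phrase.

No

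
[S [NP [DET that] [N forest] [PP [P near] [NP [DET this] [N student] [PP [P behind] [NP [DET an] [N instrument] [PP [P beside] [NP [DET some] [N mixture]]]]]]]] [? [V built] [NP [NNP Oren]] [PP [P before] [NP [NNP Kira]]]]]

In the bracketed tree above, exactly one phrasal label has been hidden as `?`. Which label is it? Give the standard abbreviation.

The `?` node immediately contains: V 'built', NP, PP. That is the internal structure of a verb phrase, so the label is VP.

VP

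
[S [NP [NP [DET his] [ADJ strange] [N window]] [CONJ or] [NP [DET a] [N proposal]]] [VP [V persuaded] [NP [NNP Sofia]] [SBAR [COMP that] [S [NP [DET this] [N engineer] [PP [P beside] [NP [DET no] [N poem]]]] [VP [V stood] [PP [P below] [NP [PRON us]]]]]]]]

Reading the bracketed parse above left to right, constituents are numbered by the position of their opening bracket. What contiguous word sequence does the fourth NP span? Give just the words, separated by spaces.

Sofia

Opening `[NP` markers occur at word positions 1, 1, 5, 8, 10, 13, 17; the fourth of these opens the constituent [NP Sofia].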